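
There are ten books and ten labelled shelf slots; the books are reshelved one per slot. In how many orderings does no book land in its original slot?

By inclusion-exclusion, !10 = Σ (-1)^k · 10!/k! for k=0..10
= 10! - 10!/1! + 10!/2! - 10!/3! + 10!/4! - 10!/5! + 10!/6! - 10!/7! + 10!/8! - 10!/9! + 10!/10!
= 3628800 - 3628800 + 1814400 - 604800 + 151200 - 30240 + 5040 - 720 + 90 - 10 + 1
= 1334961

1334961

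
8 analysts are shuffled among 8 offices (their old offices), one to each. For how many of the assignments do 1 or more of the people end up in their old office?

# with exactly i fixed is C(8,i)·!(8-i); sum over i=1..8:
  i=1: C(8,1)·!7 = 8·1854 = 14832
  i=2: C(8,2)·!6 = 28·265 = 7420
  i=3: C(8,3)·!5 = 56·44 = 2464
  i=4: C(8,4)·!4 = 70·9 = 630
  i=5: C(8,5)·!3 = 56·2 = 112
  i=6: C(8,6)·!2 = 28·1 = 28
  i=7: C(8,7)·!1 = 8·0 = 0
  i=8: C(8,8)·!0 = 1·1 = 1
Total = 25487.

25487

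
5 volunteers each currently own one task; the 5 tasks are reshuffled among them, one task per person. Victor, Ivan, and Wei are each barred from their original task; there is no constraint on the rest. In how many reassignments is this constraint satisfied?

64

Inclusion-exclusion on the 3 forbidden self-matches:
Σ_{j=0}^{3} (-1)^j C(3,j)(5-j)!
= C(3,0)·5! - C(3,1)·4! + C(3,2)·3! - C(3,3)·2!
= 120 - 72 + 18 - 2
= 64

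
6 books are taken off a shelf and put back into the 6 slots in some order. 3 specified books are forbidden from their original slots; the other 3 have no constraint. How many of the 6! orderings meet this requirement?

426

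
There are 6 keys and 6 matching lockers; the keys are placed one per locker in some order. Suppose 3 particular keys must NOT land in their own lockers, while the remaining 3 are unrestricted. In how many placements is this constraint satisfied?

426

Inclusion-exclusion on the 3 forbidden self-matches:
Σ_{j=0}^{3} (-1)^j C(3,j)(6-j)!
= C(3,0)·6! - C(3,1)·5! + C(3,2)·4! - C(3,3)·3!
= 720 - 360 + 72 - 6
= 426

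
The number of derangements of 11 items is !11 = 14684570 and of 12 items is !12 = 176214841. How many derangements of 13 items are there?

!13 = (13-1)·(!12 + !11) = 12·(176214841 + 14684570) = 12·190899411 = 2290792932.

2290792932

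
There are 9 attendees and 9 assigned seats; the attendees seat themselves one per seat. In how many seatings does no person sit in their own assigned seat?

!9 = 9! · Σ_{k=0}^{9} (-1)^k/k!
= 9! - 9!/1! + 9!/2! - 9!/3! + 9!/4! - 9!/5! + 9!/6! - 9!/7! + 9!/8! - 9!/9!
= 362880 - 362880 + 181440 - 60480 + 15120 - 3024 + 504 - 72 + 9 - 1
= 133496

133496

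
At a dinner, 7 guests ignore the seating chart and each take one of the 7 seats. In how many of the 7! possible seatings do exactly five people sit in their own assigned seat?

Choose which 5 of the 7 are fixed: C(7,5) = 21.
The other 2 form a derangement: !2 = 1.
Total: 21 × 1 = 21.

21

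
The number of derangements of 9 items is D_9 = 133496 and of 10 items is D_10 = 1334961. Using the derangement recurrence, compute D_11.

D_11 = (11-1)·(D_10 + D_9) = 10·(1334961 + 133496) = 10·1468457 = 14684570.

14684570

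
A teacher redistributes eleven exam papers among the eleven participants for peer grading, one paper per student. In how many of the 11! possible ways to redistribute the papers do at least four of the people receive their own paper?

757934

Sum C(11,i)·!(11-i) for i = 4..11:
  i=4: C(11,4)·!7 = 330·1854 = 611820
  i=5: C(11,5)·!6 = 462·265 = 122430
  i=6: C(11,6)·!5 = 462·44 = 20328
  i=7: C(11,7)·!4 = 330·9 = 2970
  i=8: C(11,8)·!3 = 165·2 = 330
  i=9: C(11,9)·!2 = 55·1 = 55
  i=10: C(11,10)·!1 = 11·0 = 0
  i=11: C(11,11)·!0 = 1·1 = 1
Total = 757934.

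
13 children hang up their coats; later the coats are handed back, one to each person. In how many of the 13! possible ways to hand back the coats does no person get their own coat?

2290792932

By inclusion-exclusion, !13 = Σ (-1)^k · 13!/k! for k=0..13
= 13! - 13!/1! + 13!/2! - 13!/3! + 13!/4! - 13!/5! + 13!/6! - 13!/7! + 13!/8! - 13!/9! + 13!/10! - 13!/11! + 13!/12! - 13!/13!
= 6227020800 - 6227020800 + 3113510400 - 1037836800 + 259459200 - 51891840 + 8648640 - 1235520 + 154440 - 17160 + 1716 - 156 + 13 - 1
= 2290792932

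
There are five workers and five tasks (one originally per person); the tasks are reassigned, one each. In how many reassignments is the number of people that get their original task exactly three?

10

Pick the 3 fixed positions: C(5,3) = 10 ways.
The remaining 2 must be deranged: !2 = 1.
Total: 10 × 1 = 10.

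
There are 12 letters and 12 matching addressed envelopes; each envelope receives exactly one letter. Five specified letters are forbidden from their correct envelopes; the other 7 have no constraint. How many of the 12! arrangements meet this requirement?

Inclusion-exclusion on the 5 forbidden self-matches:
Σ_{j=0}^{5} (-1)^j C(5,j)(12-j)!
= C(5,0)·12! - C(5,1)·11! + C(5,2)·10! - C(5,3)·9! + C(5,4)·8! - C(5,5)·7!
= 479001600 - 199584000 + 36288000 - 3628800 + 201600 - 5040
= 312273360

312273360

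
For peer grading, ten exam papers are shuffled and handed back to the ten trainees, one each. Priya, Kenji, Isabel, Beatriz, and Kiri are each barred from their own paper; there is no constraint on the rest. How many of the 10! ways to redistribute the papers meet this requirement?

2170680

Inclusion-exclusion on the 5 forbidden self-matches:
Σ_{j=0}^{5} (-1)^j C(5,j)(10-j)!
= C(5,0)·10! - C(5,1)·9! + C(5,2)·8! - C(5,3)·7! + C(5,4)·6! - C(5,5)·5!
= 3628800 - 1814400 + 403200 - 50400 + 3600 - 120
= 2170680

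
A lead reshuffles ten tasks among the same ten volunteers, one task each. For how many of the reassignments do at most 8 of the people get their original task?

3628799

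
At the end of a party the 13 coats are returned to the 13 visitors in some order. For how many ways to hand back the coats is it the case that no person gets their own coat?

!13 = 13! · Σ_{k=0}^{13} (-1)^k/k!
= 13! - 13!/1! + 13!/2! - 13!/3! + 13!/4! - 13!/5! + 13!/6! - 13!/7! + 13!/8! - 13!/9! + 13!/10! - 13!/11! + 13!/12! - 13!/13!
= 6227020800 - 6227020800 + 3113510400 - 1037836800 + 259459200 - 51891840 + 8648640 - 1235520 + 154440 - 17160 + 1716 - 156 + 13 - 1
= 2290792932

2290792932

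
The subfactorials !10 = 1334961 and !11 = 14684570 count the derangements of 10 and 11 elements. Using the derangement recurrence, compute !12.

!12 = (12-1)·(!11 + !10) = 11·(14684570 + 1334961) = 11·16019531 = 176214841.

176214841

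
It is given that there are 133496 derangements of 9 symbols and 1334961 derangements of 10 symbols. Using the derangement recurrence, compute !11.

14684570

!11 = (11-1)·(!10 + !9) = 10·(1334961 + 133496) = 10·1468457 = 14684570.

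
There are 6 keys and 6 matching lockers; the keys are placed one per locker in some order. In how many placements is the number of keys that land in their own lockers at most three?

704

Sum C(6,i)·!(6-i) for i = 0..3:
  i=0: C(6,0)·!6 = 1·265 = 265
  i=1: C(6,1)·!5 = 6·44 = 264
  i=2: C(6,2)·!4 = 15·9 = 135
  i=3: C(6,3)·!3 = 20·2 = 40
Total = 704.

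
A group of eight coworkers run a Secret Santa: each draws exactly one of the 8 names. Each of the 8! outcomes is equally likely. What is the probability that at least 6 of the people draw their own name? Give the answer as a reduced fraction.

Favorable outcomes: Σ_{i≥6} C(8,i)·!(8-i) = 28·1 + 8·0 + 1·1 = 29.
Total outcomes: 8! = 40320.
Probability = 29/40320 = 29/40320.

29/40320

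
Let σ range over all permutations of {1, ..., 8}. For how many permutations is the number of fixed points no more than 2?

37085

Sum C(8,i)·!(8-i) for i = 0..2:
  i=0: C(8,0)·!8 = 1·14833 = 14833
  i=1: C(8,1)·!7 = 8·1854 = 14832
  i=2: C(8,2)·!6 = 28·265 = 7420
Total = 37085.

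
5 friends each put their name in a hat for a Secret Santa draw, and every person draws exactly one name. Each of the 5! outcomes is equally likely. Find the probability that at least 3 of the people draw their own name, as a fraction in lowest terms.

11/120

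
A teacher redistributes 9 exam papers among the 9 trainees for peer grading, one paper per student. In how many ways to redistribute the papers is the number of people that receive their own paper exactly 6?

168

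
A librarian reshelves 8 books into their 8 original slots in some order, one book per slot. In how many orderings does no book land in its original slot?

Use !n = (n-1)(!(n-1) + !(n-2)).
!8 = 7·(1854 + 265) = 7·2119 = 14833

14833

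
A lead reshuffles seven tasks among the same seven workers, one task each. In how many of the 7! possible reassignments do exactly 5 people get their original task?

21

Pick the 5 fixed positions: C(7,5) = 21 ways.
The remaining 2 must be deranged: !2 = 1.
Total: 21 × 1 = 21.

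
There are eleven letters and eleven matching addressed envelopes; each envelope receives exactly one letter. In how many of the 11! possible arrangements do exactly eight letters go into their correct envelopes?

330

Choose which 8 of the 11 are fixed: C(11,8) = 165.
The other 3 form a derangement: !3 = 2.
Total: 165 × 2 = 330.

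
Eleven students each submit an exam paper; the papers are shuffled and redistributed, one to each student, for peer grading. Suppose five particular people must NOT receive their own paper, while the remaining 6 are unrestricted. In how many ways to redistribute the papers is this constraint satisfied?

Inclusion-exclusion on the 5 forbidden self-matches:
Σ_{j=0}^{5} (-1)^j C(5,j)(11-j)!
= C(5,0)·11! - C(5,1)·10! + C(5,2)·9! - C(5,3)·8! + C(5,4)·7! - C(5,5)·6!
= 39916800 - 18144000 + 3628800 - 403200 + 25200 - 720
= 25022880

25022880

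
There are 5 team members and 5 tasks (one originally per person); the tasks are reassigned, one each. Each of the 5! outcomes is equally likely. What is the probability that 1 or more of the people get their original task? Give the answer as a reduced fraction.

19/30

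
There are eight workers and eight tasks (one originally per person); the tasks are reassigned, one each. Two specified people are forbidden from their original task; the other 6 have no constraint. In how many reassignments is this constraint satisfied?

30960

Let A_j be the event that the j-th constrained one is fixed. By inclusion-exclusion over the 2 events:
Σ_{j=0}^{2} (-1)^j C(2,j)(8-j)!
= C(2,0)·8! - C(2,1)·7! + C(2,2)·6!
= 40320 - 10080 + 720
= 30960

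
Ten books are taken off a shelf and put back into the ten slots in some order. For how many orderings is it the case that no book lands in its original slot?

1334961

The number of derangements of 10 is !10 = Σ_{k=0}^{10} (-1)^k·10!/k!
= 10! - 10!/1! + 10!/2! - 10!/3! + 10!/4! - 10!/5! + 10!/6! - 10!/7! + 10!/8! - 10!/9! + 10!/10!
= 3628800 - 3628800 + 1814400 - 604800 + 151200 - 30240 + 5040 - 720 + 90 - 10 + 1
= 1334961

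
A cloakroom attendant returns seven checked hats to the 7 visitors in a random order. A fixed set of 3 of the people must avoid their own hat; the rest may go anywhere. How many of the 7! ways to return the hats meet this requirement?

Inclusion-exclusion on the 3 forbidden self-matches:
Σ_{j=0}^{3} (-1)^j C(3,j)(7-j)!
= C(3,0)·7! - C(3,1)·6! + C(3,2)·5! - C(3,3)·4!
= 5040 - 2160 + 360 - 24
= 3216

3216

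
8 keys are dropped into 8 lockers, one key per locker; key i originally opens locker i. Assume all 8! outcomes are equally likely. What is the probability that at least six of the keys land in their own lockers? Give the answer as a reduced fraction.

29/40320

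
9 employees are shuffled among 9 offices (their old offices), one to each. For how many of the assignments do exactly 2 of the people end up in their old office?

66744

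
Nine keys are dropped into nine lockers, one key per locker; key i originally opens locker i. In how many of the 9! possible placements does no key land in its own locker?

!9 = 9! · Σ_{k=0}^{9} (-1)^k/k!
= 9! - 9!/1! + 9!/2! - 9!/3! + 9!/4! - 9!/5! + 9!/6! - 9!/7! + 9!/8! - 9!/9!
= 362880 - 362880 + 181440 - 60480 + 15120 - 3024 + 504 - 72 + 9 - 1
= 133496

133496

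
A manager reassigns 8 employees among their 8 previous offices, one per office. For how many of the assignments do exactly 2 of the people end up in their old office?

7420

Pick the 2 fixed positions: C(8,2) = 28 ways.
The other 6 form a derangement: !6 = 265.
Total: 28 × 265 = 7420.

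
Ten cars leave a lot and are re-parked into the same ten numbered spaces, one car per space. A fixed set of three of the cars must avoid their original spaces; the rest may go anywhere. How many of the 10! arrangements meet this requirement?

2656080

Inclusion-exclusion on the 3 forbidden self-matches:
Σ_{j=0}^{3} (-1)^j C(3,j)(10-j)!
= C(3,0)·10! - C(3,1)·9! + C(3,2)·8! - C(3,3)·7!
= 3628800 - 1088640 + 120960 - 5040
= 2656080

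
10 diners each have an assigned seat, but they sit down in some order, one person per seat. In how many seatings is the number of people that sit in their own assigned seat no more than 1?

# with exactly i fixed is C(10,i)·!(10-i); sum over i=0..1:
  i=0: C(10,0)·!10 = 1·1334961 = 1334961
  i=1: C(10,1)·!9 = 10·133496 = 1334960
Total = 2669921.

2669921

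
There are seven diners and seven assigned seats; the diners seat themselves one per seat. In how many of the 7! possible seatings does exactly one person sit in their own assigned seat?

Pick the single fixed position: C(7,1) = 7 ways.
The other 6 form a derangement: !6 = 265.
Total: 7 × 265 = 1855.

1855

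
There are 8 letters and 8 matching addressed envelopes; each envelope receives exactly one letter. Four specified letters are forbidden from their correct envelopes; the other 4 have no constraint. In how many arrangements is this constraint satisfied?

24024

Inclusion-exclusion on the 4 forbidden self-matches:
Σ_{j=0}^{4} (-1)^j C(4,j)(8-j)!
= C(4,0)·8! - C(4,1)·7! + C(4,2)·6! - C(4,3)·5! + C(4,4)·4!
= 40320 - 20160 + 4320 - 480 + 24
= 24024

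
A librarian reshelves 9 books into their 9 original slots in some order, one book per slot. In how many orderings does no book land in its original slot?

133496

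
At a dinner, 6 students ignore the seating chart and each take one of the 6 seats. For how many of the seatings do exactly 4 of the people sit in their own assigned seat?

15

Pick the 4 fixed positions: C(6,4) = 15 ways.
The other 2 form a derangement: !2 = 1.
Total: 15 × 1 = 15.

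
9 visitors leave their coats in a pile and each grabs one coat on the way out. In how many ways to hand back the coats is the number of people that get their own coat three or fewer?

Sum C(9,i)·!(9-i) for i = 0..3:
  i=0: C(9,0)·!9 = 1·133496 = 133496
  i=1: C(9,1)·!8 = 9·14833 = 133497
  i=2: C(9,2)·!7 = 36·1854 = 66744
  i=3: C(9,3)·!6 = 84·265 = 22260
Total = 355997.

355997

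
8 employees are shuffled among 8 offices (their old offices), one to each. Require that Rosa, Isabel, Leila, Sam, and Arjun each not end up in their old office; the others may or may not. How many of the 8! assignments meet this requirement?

Let A_j be the event that the j-th constrained one is fixed. By inclusion-exclusion over the 5 events:
Σ_{j=0}^{5} (-1)^j C(5,j)(8-j)!
= C(5,0)·8! - C(5,1)·7! + C(5,2)·6! - C(5,3)·5! + C(5,4)·4! - C(5,5)·3!
= 40320 - 25200 + 7200 - 1200 + 120 - 6
= 21234

21234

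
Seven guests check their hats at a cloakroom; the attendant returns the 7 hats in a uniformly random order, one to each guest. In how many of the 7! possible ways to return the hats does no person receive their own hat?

The number of derangements of 7 is !7 = Σ_{k=0}^{7} (-1)^k·7!/k!
= 7! - 7!/1! + 7!/2! - 7!/3! + 7!/4! - 7!/5! + 7!/6! - 7!/7!
= 5040 - 5040 + 2520 - 840 + 210 - 42 + 7 - 1
= 1854

1854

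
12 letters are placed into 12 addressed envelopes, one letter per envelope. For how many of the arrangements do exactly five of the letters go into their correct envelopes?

1468368

Choose which 5 of the 12 are fixed: C(12,5) = 792.
The remaining 7 must be deranged: !7 = 1854.
Total: 792 × 1854 = 1468368.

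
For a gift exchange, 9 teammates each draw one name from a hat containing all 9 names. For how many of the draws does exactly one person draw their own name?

Pick the single fixed position: C(9,1) = 9 ways.
The remaining 8 must be deranged: !8 = 14833.
Total: 9 × 14833 = 133497.

133497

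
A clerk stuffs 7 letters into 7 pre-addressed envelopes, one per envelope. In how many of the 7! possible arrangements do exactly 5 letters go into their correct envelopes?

Pick the 5 fixed positions: C(7,5) = 21 ways.
The other 2 form a derangement: !2 = 1.
Total: 21 × 1 = 21.

21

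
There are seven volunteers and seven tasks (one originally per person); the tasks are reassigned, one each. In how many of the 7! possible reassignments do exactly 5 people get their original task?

Pick the 5 fixed positions: C(7,5) = 21 ways.
The remaining 2 must be deranged: !2 = 1.
Total: 21 × 1 = 21.

21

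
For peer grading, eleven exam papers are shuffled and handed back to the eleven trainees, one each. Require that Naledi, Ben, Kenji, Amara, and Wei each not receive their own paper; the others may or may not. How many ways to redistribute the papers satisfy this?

25022880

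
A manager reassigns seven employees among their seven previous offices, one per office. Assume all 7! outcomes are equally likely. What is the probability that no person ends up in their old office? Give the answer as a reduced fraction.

103/280

Favorable outcomes: !7 = 1854.
Total outcomes: 7! = 5040.
Probability = 1854/5040 = 103/280.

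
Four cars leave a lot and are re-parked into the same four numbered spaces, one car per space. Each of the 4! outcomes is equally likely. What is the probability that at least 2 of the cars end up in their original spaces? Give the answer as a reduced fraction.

Favorable outcomes: Σ_{i≥2} C(4,i)·!(4-i) = 6·1 + 4·0 + 1·1 = 7.
Total outcomes: 4! = 24.
Probability = 7/24 = 7/24.

7/24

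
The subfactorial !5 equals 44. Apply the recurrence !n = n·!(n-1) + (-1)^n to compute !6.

265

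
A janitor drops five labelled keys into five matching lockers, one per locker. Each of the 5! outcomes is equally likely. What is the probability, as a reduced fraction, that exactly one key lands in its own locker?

Favorable outcomes: C(5,1)·!4 = 5·9 = 45.
Total outcomes: 5! = 120.
Probability = 45/120 = 3/8.

3/8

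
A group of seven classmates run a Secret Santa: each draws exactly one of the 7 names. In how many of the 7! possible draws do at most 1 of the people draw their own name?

3709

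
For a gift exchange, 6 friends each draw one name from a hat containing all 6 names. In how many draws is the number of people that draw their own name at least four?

16

# with exactly i fixed is C(6,i)·!(6-i); sum over i=4..6:
  i=4: C(6,4)·!2 = 15·1 = 15
  i=5: C(6,5)·!1 = 6·0 = 0
  i=6: C(6,6)·!0 = 1·1 = 1
Total = 16.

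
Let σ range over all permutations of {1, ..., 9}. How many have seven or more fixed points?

37

Sum C(9,i)·!(9-i) for i = 7..9:
  i=7: C(9,7)·!2 = 36·1 = 36
  i=8: C(9,8)·!1 = 9·0 = 0
  i=9: C(9,9)·!0 = 1·1 = 1
Total = 37.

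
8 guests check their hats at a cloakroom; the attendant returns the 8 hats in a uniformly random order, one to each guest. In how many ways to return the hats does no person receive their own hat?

14833

The number of derangements of 8 is !8 = Σ_{k=0}^{8} (-1)^k·8!/k!
= 8! - 8!/1! + 8!/2! - 8!/3! + 8!/4! - 8!/5! + 8!/6! - 8!/7! + 8!/8!
= 40320 - 40320 + 20160 - 6720 + 1680 - 336 + 56 - 8 + 1
= 14833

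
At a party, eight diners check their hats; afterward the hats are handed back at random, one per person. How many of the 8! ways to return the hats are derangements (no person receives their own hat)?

14833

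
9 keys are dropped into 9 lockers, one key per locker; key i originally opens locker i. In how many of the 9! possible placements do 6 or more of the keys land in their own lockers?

Sum C(9,i)·!(9-i) for i = 6..9:
  i=6: C(9,6)·!3 = 84·2 = 168
  i=7: C(9,7)·!2 = 36·1 = 36
  i=8: C(9,8)·!1 = 9·0 = 0
  i=9: C(9,9)·!0 = 1·1 = 1
Total = 205.

205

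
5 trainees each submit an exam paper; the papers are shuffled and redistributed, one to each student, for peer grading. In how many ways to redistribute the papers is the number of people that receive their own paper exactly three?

10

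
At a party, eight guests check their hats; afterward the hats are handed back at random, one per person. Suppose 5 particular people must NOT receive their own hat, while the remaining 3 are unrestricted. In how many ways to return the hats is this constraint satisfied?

21234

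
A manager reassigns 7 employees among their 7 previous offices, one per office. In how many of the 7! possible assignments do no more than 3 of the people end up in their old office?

4948

# with exactly i fixed is C(7,i)·!(7-i); sum over i=0..3:
  i=0: C(7,0)·!7 = 1·1854 = 1854
  i=1: C(7,1)·!6 = 7·265 = 1855
  i=2: C(7,2)·!5 = 21·44 = 924
  i=3: C(7,3)·!4 = 35·9 = 315
Total = 4948.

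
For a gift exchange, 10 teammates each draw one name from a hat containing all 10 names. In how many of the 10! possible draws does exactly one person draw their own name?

Choose which one of the 10 is fixed: C(10,1) = 10.
The remaining 9 must be deranged: !9 = 133496.
Total: 10 × 133496 = 1334960.

1334960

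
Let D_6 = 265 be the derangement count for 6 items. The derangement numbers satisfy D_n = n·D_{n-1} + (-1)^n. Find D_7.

1854

D_7 = 7·265 - 1 = 1854.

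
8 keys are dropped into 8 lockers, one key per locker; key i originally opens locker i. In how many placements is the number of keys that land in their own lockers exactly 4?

630

Pick the 4 fixed positions: C(8,4) = 70 ways.
The remaining 4 must be deranged: !4 = 9.
Total: 70 × 9 = 630.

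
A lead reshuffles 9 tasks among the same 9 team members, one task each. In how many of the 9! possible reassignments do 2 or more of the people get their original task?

# with exactly i fixed is C(9,i)·!(9-i); sum over i=2..9:
  i=2: C(9,2)·!7 = 36·1854 = 66744
  i=3: C(9,3)·!6 = 84·265 = 22260
  i=4: C(9,4)·!5 = 126·44 = 5544
  i=5: C(9,5)·!4 = 126·9 = 1134
  i=6: C(9,6)·!3 = 84·2 = 168
  i=7: C(9,7)·!2 = 36·1 = 36
  i=8: C(9,8)·!1 = 9·0 = 0
  i=9: C(9,9)·!0 = 1·1 = 1
Total = 95887.

95887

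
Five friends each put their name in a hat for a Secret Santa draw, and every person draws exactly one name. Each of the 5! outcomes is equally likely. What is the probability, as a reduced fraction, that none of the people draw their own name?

Favorable outcomes: !5 = 44.
Total outcomes: 5! = 120.
Probability = 44/120 = 11/30.

11/30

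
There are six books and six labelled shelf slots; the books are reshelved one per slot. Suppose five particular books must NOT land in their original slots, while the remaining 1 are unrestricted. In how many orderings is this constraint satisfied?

309

Let A_j be the event that the j-th constrained one is fixed. By inclusion-exclusion over the 5 events:
Σ_{j=0}^{5} (-1)^j C(5,j)(6-j)!
= C(5,0)·6! - C(5,1)·5! + C(5,2)·4! - C(5,3)·3! + C(5,4)·2! - C(5,5)·1!
= 720 - 600 + 240 - 60 + 10 - 1
= 309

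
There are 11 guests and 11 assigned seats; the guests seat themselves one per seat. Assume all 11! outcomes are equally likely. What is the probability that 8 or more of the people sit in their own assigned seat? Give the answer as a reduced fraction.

193/19958400

Favorable outcomes: Σ_{i≥8} C(11,i)·!(11-i) = 165·2 + 55·1 + 11·0 + 1·1 = 386.
Total outcomes: 11! = 39916800.
Probability = 386/39916800 = 193/19958400.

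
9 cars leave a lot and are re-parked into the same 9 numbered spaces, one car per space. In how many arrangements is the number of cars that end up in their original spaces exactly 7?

36

Choose which 7 of the 9 are fixed: C(9,7) = 36.
The remaining 2 must be deranged: !2 = 1.
Total: 36 × 1 = 36.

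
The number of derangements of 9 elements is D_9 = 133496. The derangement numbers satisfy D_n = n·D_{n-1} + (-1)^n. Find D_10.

D_10 = 10·133496 + 1 = 1334961.

1334961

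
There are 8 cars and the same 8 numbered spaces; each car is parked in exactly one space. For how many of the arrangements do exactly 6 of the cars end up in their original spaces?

28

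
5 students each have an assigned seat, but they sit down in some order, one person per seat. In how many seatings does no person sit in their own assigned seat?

44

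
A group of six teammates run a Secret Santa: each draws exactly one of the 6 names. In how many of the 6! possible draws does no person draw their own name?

265

The number of derangements of 6 is !6 = Σ_{k=0}^{6} (-1)^k·6!/k!
= 6! - 6!/1! + 6!/2! - 6!/3! + 6!/4! - 6!/5! + 6!/6!
= 720 - 720 + 360 - 120 + 30 - 6 + 1
= 265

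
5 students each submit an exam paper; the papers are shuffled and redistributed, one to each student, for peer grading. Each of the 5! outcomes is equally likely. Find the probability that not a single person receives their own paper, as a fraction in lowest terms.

11/30

Favorable outcomes: !5 = 44.
Total outcomes: 5! = 120.
Probability = 44/120 = 11/30.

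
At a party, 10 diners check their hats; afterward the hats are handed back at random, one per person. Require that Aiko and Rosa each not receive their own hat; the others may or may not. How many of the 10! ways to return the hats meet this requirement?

2943360

Inclusion-exclusion on the 2 forbidden self-matches:
Σ_{j=0}^{2} (-1)^j C(2,j)(10-j)!
= C(2,0)·10! - C(2,1)·9! + C(2,2)·8!
= 3628800 - 725760 + 40320
= 2943360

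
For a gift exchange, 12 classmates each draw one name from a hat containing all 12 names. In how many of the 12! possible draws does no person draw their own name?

176214841

Use !n = (n-1)(!(n-1) + !(n-2)).
!12 = 11·(14684570 + 1334961) = 11·16019531 = 176214841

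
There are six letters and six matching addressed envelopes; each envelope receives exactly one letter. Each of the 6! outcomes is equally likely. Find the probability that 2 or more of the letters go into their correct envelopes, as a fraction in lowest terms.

191/720

Favorable outcomes: Σ_{i≥2} C(6,i)·!(6-i) = 15·9 + 20·2 + 15·1 + 6·0 + 1·1 = 191.
Total outcomes: 6! = 720.
Probability = 191/720 = 191/720.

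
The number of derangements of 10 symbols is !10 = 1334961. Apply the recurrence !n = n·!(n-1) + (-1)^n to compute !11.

14684570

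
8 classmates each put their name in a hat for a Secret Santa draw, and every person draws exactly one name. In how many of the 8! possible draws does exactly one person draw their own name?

14832

Pick the single fixed position: C(8,1) = 8 ways.
The remaining 7 must be deranged: !7 = 1854.
Total: 8 × 1854 = 14832.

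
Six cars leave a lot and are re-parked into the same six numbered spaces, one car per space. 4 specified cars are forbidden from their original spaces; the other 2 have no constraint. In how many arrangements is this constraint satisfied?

362

Let A_j be the event that the j-th constrained one is fixed. By inclusion-exclusion over the 4 events:
Σ_{j=0}^{4} (-1)^j C(4,j)(6-j)!
= C(4,0)·6! - C(4,1)·5! + C(4,2)·4! - C(4,3)·3! + C(4,4)·2!
= 720 - 480 + 144 - 24 + 2
= 362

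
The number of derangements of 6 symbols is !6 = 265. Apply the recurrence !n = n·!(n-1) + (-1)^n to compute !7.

!7 = 7·265 - 1 = 1854.

1854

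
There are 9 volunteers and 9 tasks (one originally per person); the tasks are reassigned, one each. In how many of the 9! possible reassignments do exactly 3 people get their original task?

22260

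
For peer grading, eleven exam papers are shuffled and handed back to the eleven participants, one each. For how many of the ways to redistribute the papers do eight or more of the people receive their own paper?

386

Sum C(11,i)·!(11-i) for i = 8..11:
  i=8: C(11,8)·!3 = 165·2 = 330
  i=9: C(11,9)·!2 = 55·1 = 55
  i=10: C(11,10)·!1 = 11·0 = 0
  i=11: C(11,11)·!0 = 1·1 = 1
Total = 386.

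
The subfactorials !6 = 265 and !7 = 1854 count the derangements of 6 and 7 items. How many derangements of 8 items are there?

14833

!8 = (8-1)·(!7 + !6) = 7·(1854 + 265) = 7·2119 = 14833.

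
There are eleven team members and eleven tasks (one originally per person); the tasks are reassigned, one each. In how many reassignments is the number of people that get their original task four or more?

757934

# with exactly i fixed is C(11,i)·!(11-i); sum over i=4..11:
  i=4: C(11,4)·!7 = 330·1854 = 611820
  i=5: C(11,5)·!6 = 462·265 = 122430
  i=6: C(11,6)·!5 = 462·44 = 20328
  i=7: C(11,7)·!4 = 330·9 = 2970
  i=8: C(11,8)·!3 = 165·2 = 330
  i=9: C(11,9)·!2 = 55·1 = 55
  i=10: C(11,10)·!1 = 11·0 = 0
  i=11: C(11,11)·!0 = 1·1 = 1
Total = 757934.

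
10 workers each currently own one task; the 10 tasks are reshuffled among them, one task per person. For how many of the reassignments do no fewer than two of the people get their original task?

958879

# with exactly i fixed is C(10,i)·!(10-i); sum over i=2..10:
  i=2: C(10,2)·!8 = 45·14833 = 667485
  i=3: C(10,3)·!7 = 120·1854 = 222480
  i=4: C(10,4)·!6 = 210·265 = 55650
  i=5: C(10,5)·!5 = 252·44 = 11088
  i=6: C(10,6)·!4 = 210·9 = 1890
  i=7: C(10,7)·!3 = 120·2 = 240
  i=8: C(10,8)·!2 = 45·1 = 45
  i=9: C(10,9)·!1 = 10·0 = 0
  i=10: C(10,10)·!0 = 1·1 = 1
Total = 958879.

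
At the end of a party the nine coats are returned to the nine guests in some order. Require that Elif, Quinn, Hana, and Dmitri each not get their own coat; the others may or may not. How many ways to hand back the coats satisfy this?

Inclusion-exclusion on the 4 forbidden self-matches:
Σ_{j=0}^{4} (-1)^j C(4,j)(9-j)!
= C(4,0)·9! - C(4,1)·8! + C(4,2)·7! - C(4,3)·6! + C(4,4)·5!
= 362880 - 161280 + 30240 - 2880 + 120
= 229080

229080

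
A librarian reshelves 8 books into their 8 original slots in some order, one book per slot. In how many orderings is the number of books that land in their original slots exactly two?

7420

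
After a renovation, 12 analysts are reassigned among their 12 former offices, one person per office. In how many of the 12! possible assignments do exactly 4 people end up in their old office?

7342335

Choose which 4 of the 12 are fixed: C(12,4) = 495.
The remaining 8 must be deranged: !8 = 14833.
Total: 495 × 14833 = 7342335.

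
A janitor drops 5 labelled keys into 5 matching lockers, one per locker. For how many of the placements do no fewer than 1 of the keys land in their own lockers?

76

Sum C(5,i)·!(5-i) for i = 1..5:
  i=1: C(5,1)·!4 = 5·9 = 45
  i=2: C(5,2)·!3 = 10·2 = 20
  i=3: C(5,3)·!2 = 10·1 = 10
  i=4: C(5,4)·!1 = 5·0 = 0
  i=5: C(5,5)·!0 = 1·1 = 1
Total = 76.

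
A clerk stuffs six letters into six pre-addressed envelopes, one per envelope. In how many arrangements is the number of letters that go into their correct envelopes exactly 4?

15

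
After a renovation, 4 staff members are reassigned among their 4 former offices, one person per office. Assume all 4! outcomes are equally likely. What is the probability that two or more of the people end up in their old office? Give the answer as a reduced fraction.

Favorable outcomes: Σ_{i≥2} C(4,i)·!(4-i) = 6·1 + 4·0 + 1·1 = 7.
Total outcomes: 4! = 24.
Probability = 7/24 = 7/24.

7/24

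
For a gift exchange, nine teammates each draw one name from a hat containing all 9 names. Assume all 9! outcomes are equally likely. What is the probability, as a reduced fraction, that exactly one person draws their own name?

2119/5760

Favorable outcomes: C(9,1)·!8 = 9·14833 = 133497.
Total outcomes: 9! = 362880.
Probability = 133497/362880 = 2119/5760.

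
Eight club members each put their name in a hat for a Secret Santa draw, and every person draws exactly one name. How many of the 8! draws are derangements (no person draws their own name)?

Recurrence: !8 = 7·(!7 + !6).
!8 = 7·(1854 + 265) = 7·2119 = 14833

14833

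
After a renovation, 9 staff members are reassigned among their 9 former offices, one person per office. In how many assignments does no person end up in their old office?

133496

The subfactorial !9 = [9!/e] (nearest integer).
9! = 362880, and 362880/e ≈ 133496.09, so !9 = 133496.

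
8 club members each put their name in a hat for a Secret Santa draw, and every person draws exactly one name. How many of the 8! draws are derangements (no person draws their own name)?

14833

!8 = 8! · Σ_{k=0}^{8} (-1)^k/k!
= 8! - 8!/1! + 8!/2! - 8!/3! + 8!/4! - 8!/5! + 8!/6! - 8!/7! + 8!/8!
= 40320 - 40320 + 20160 - 6720 + 1680 - 336 + 56 - 8 + 1
= 14833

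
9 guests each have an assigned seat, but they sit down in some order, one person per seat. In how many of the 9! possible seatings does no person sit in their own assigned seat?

Recurrence: !9 = 9·!8 + (-1)^9.
!9 = 9·14833 - 1 = 133496

133496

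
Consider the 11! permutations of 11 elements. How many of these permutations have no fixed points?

14684570

!11 is the nearest integer to 11!/e.
11! = 39916800, and 39916800/e ≈ 14684570.08, so !11 = 14684570.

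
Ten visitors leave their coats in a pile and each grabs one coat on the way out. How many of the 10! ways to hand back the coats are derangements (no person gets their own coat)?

!10 is the nearest integer to 10!/e.
10! = 3628800, and 3628800/e ≈ 1334960.92, so !10 = 1334961.

1334961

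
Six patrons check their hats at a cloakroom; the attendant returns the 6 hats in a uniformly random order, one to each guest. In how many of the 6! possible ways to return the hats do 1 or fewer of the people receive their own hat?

529

Sum C(6,i)·!(6-i) for i = 0..1:
  i=0: C(6,0)·!6 = 1·265 = 265
  i=1: C(6,1)·!5 = 6·44 = 264
Total = 529.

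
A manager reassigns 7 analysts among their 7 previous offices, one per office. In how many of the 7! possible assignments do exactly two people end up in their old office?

924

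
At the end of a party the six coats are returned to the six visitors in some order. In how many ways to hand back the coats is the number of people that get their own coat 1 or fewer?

529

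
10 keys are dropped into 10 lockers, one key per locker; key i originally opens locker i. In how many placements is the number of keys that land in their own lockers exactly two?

667485

Choose which 2 of the 10 are fixed: C(10,2) = 45.
The other 8 form a derangement: !8 = 14833.
Total: 45 × 14833 = 667485.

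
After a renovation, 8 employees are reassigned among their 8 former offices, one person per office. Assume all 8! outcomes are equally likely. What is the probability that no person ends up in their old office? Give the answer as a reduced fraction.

Favorable outcomes: !8 = 14833.
Total outcomes: 8! = 40320.
Probability = 14833/40320 = 2119/5760.

2119/5760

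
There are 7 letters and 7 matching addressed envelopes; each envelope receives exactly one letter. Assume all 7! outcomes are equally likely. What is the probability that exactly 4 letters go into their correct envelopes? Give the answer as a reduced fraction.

1/72

Favorable outcomes: C(7,4)·!3 = 35·2 = 70.
Total outcomes: 7! = 5040.
Probability = 70/5040 = 1/72.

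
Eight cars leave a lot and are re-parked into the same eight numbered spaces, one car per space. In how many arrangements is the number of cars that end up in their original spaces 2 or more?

Sum C(8,i)·!(8-i) for i = 2..8:
  i=2: C(8,2)·!6 = 28·265 = 7420
  i=3: C(8,3)·!5 = 56·44 = 2464
  i=4: C(8,4)·!4 = 70·9 = 630
  i=5: C(8,5)·!3 = 56·2 = 112
  i=6: C(8,6)·!2 = 28·1 = 28
  i=7: C(8,7)·!1 = 8·0 = 0
  i=8: C(8,8)·!0 = 1·1 = 1
Total = 10655.

10655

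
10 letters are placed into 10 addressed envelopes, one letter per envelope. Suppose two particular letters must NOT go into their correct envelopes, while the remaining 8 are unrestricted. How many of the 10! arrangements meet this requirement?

2943360

Inclusion-exclusion on the 2 forbidden self-matches:
Σ_{j=0}^{2} (-1)^j C(2,j)(10-j)!
= C(2,0)·10! - C(2,1)·9! + C(2,2)·8!
= 3628800 - 725760 + 40320
= 2943360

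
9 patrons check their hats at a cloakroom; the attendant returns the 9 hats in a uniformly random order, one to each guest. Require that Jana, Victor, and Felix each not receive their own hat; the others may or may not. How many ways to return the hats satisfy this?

Inclusion-exclusion on the 3 forbidden self-matches:
Σ_{j=0}^{3} (-1)^j C(3,j)(9-j)!
= C(3,0)·9! - C(3,1)·8! + C(3,2)·7! - C(3,3)·6!
= 362880 - 120960 + 15120 - 720
= 256320

256320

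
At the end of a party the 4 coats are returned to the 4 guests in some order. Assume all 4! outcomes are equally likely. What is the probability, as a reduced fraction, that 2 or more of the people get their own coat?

Favorable outcomes: Σ_{i≥2} C(4,i)·!(4-i) = 6·1 + 4·0 + 1·1 = 7.
Total outcomes: 4! = 24.
Probability = 7/24 = 7/24.

7/24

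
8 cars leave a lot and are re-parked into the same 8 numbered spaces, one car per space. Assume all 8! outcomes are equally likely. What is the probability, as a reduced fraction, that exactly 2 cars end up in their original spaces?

53/288

Favorable outcomes: C(8,2)·!6 = 28·265 = 7420.
Total outcomes: 8! = 40320.
Probability = 7420/40320 = 53/288.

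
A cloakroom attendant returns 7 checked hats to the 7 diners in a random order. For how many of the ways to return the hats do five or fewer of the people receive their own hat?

Sum C(7,i)·!(7-i) for i = 0..5:
  i=0: C(7,0)·!7 = 1·1854 = 1854
  i=1: C(7,1)·!6 = 7·265 = 1855
  i=2: C(7,2)·!5 = 21·44 = 924
  i=3: C(7,3)·!4 = 35·9 = 315
  i=4: C(7,4)·!3 = 35·2 = 70
  i=5: C(7,5)·!2 = 21·1 = 21
Total = 5039.

5039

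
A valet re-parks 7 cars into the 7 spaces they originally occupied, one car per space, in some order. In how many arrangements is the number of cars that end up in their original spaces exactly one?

1855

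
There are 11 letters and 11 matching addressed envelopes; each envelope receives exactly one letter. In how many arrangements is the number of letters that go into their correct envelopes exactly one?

14684571

Pick the single fixed position: C(11,1) = 11 ways.
The remaining 10 must be deranged: !10 = 1334961.
Total: 11 × 1334961 = 14684571.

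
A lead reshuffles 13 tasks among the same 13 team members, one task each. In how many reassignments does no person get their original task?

By inclusion-exclusion, !13 = Σ (-1)^k · 13!/k! for k=0..13
= 13! - 13!/1! + 13!/2! - 13!/3! + 13!/4! - 13!/5! + 13!/6! - 13!/7! + 13!/8! - 13!/9! + 13!/10! - 13!/11! + 13!/12! - 13!/13!
= 6227020800 - 6227020800 + 3113510400 - 1037836800 + 259459200 - 51891840 + 8648640 - 1235520 + 154440 - 17160 + 1716 - 156 + 13 - 1
= 2290792932

2290792932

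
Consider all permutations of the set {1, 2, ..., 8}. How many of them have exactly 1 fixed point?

Pick the single fixed position: C(8,1) = 8 ways.
The other 7 form a derangement: !7 = 1854.
Total: 8 × 1854 = 14832.

14832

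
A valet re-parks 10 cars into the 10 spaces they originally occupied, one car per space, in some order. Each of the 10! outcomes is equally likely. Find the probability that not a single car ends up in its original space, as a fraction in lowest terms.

16481/44800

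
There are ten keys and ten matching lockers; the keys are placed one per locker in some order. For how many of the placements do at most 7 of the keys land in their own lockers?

3628754

# with exactly i fixed is C(10,i)·!(10-i); sum over i=0..7:
  i=0: C(10,0)·!10 = 1·1334961 = 1334961
  i=1: C(10,1)·!9 = 10·133496 = 1334960
  i=2: C(10,2)·!8 = 45·14833 = 667485
  i=3: C(10,3)·!7 = 120·1854 = 222480
  i=4: C(10,4)·!6 = 210·265 = 55650
  i=5: C(10,5)·!5 = 252·44 = 11088
  i=6: C(10,6)·!4 = 210·9 = 1890
  i=7: C(10,7)·!3 = 120·2 = 240
Total = 3628754.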